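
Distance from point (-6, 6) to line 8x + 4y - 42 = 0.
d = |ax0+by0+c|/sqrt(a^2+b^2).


|8*(-6) + 4*6 - 42| = |-66| = 66
sqrt(64 + 16) = sqrt(80) = 8.9443
d = 66/sqrt(80) = 7.3790

7.3790


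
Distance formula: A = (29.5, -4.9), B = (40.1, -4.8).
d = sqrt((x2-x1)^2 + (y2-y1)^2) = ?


dx = 40.1 - 29.5 = 10.6
dy = -4.8 + 4.9 = 0.1
d = sqrt(112.36 + 0.01) = sqrt(112.37) = 10.6005

10.6005


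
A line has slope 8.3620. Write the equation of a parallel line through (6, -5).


Parallel lines have equal slopes.
m2 = 8.3620
b2 = -5 - 8.3620*6 = -55.1720

y = 8.3620x - 55.1720


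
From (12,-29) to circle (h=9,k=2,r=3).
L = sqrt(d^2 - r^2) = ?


d = sqrt((12-9)^2 + (-29-2)^2) = sqrt(9+961) = 31.1448
L = sqrt(970.0000 - 9) = sqrt(961.0000) = 31.0000

31.0000


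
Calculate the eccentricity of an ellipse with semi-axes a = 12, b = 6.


c = sqrt(144-36) = sqrt(108) = 10.3923
e = c/a = sqrt(108)/12 = 0.8660

e = 0.8660


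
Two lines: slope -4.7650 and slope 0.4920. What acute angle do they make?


m1-m2 = -5.257
1+m1*m2 = -1.34438
tan(theta) = |-5.257/(-1.34438)| = 3.910353
theta = arctan(|-5.257/(-1.34438)|) = 75.6551 degrees (acute angle)

75.6551 degrees


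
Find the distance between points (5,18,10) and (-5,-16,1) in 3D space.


dx=-10, dy=-34, dz=-9
d = sqrt(100+1156+81) = sqrt(1337) = 36.5650

36.5650


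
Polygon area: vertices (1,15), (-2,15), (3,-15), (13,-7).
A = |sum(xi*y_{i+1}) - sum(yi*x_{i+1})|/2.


sum(xi*y_{i+1}) = 1*15 - 2*(-15) + 3*(-7) + 13*15 = 219
sum(yi*x_{i+1}) = 15*(-2) + 15*3 - 15*13 - 7*1 = -187
Area = |219 + 187|/2 = 406/2 = 203.0000

203.0000 sq units


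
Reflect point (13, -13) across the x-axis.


Reflection rule for x-axis: (x, -y)
(13, -13) -> (13, 13)

(13, 13)


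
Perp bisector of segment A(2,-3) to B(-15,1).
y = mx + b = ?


Midpoint = (-6.5, -1)
Slope of AB = dy/dx = 4/(-17) = -0.2353
Perp slope = -dx/dy = 17/4 = 4.2500
b = My - (perp slope)*Mx = -1 + (-17*(-6.5))/4 = -1 + 27.6250 = 26.6250

y = 4.2500x + 26.6250


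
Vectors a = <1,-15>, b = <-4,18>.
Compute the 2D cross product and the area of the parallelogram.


cross = 1*18 + 15*(-4) = 18 - 60 = -42
Parallelogram area = |-42| = 42

cross = -42, parallelogram area = 42


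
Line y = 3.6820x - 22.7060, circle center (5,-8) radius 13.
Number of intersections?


Substitute y = 3.6820x - 22.7060: (x-5)^2 + (3.6820x- 22.7060+ 8)^2 = 169
Expand to Ax^2 + Bx + C = 0, where b-k = -14.706
A = 1+m^2 = 14.557124
B = 2(m(b-k) - h) = 2(3.6820*(-14.706) - 5) = -118.294984
C = h^2 + (b-k)^2 - r^2 = 25 + 216.266436 - 169 = 72.266436
disc = B^2-4AC = 13993.7032 - 4207.9659 = 9785.7373
disc > 0

2 intersection points


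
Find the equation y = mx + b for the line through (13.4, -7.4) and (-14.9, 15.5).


m = (22.9)/(-28.3) = -0.8092
b = y1 - m*x1 = -7.4 - (22.9*13.4)/(-28.3) = -7.4 + 10.8431 = 3.4431

y = -0.8092x + 3.4431


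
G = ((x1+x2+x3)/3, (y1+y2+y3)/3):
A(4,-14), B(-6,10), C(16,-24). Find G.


Gx = (4- 6+16)/3 = 14/3 = 4.6667
Gy = (-14+10- 24)/3 = -28/3 = -9.3333

G = (4.6667, -9.3333)


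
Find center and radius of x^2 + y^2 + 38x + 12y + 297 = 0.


h = -D/2 = -38/2 = -19
k = -E/2 = -12/2 = -6
r^2 = h^2 + k^2 - F = 361 + 36 - 297 = 100
r = 10

Center (-19, -6), radius = 10


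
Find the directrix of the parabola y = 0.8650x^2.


a = 0.8650
1/(4a) = 0.2890
directrix: y = -0.2890 = -0.2890

y = -0.2890


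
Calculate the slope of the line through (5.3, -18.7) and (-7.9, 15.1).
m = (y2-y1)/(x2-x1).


dy = 15.1 + 18.7 = 33.8
dx = -7.9 - 5.3 = -13.2
m = 33.8/(-13.2) = -2.5606

m = -2.5606


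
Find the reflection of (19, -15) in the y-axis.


Reflection rule for y-axis: (-x, y)
(19, -15) -> (-19, -15)

(-19, -15)


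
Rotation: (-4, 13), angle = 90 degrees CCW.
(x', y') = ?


cos(90) = 0, sin(90) = 1
x' = -4*0 - 13*1 = -13
y' = -4*1 + 13*0 = -4

(-13, -4)


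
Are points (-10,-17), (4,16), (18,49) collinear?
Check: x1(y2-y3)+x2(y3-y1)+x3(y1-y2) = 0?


-10*(16-49) + 4*(49+ 17) + 18*(-17-16)
= 330 + 264 - 594 = 0

Yes, collinear (determinant = 0)


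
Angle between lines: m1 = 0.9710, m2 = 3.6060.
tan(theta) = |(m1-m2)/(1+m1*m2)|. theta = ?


m1-m2 = -2.635
1+m1*m2 = 4.501426
tan(theta) = |-2.635/4.501426| = 0.585370
theta = arctan(|-2.635/4.501426|) = 30.3434 degrees (acute angle)

30.3434 degrees


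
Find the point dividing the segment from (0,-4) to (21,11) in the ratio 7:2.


Px = (7*21 + 2*0)/9 = 147/9 = 16.3333
Py = (7*11 + 2*(-4))/9 = 69/9 = 7.6667

P = (16.3333, 7.6667)


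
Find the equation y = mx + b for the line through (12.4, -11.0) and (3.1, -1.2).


m = (9.8)/(-9.3) = -1.0538
b = y1 - m*x1 = -11.0 - (9.8*12.4)/(-9.3) = -11.0 + 13.0667 = 2.0667

y = -1.0538x + 2.0667


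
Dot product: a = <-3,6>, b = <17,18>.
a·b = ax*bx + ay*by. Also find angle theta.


a·b = -3*17 + 6*18 = -51 + 108 = 57
|a| = sqrt(9+36) = 6.7082
|b| = sqrt(289+324) = 24.7588
cos(theta) = 57/(sqrt(45)*sqrt(613)) = 57/sqrt(27585) = 0.343193
theta = arccos(57/sqrt(27585)) = 69.9285 degrees

a·b = 57, theta = 69.9285 deg


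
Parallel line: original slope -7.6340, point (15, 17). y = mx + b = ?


Parallel lines have equal slopes.
m2 = -7.6340
b2 = 17 + 7.6340*15 = 131.5100

y = -7.6340x + 131.5100


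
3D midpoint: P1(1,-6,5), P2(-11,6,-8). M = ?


Mx = (1- 11)/2 = -5.0000
My = (-6+6)/2 = 0
Mz = (5- 8)/2 = -1.5000

M = (-5.0000, 0, -1.5000)


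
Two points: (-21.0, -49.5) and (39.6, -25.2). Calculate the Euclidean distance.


dx = 39.6 + 21.0 = 60.6
dy = -25.2 + 49.5 = 24.3
d = sqrt(3672.36 + 590.49) = sqrt(4262.85) = 65.2905

65.2905


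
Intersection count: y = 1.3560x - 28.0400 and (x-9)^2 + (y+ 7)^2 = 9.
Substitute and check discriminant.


Substitute y = 1.3560x - 28.0400: (x-9)^2 + (1.3560x- 28.0400+ 7)^2 = 9
Expand to Ax^2 + Bx + C = 0, where b-k = -21.04
A = 1+m^2 = 2.838736
B = 2(m(b-k) - h) = 2(1.3560*(-21.04) - 9) = -75.06048
C = h^2 + (b-k)^2 - r^2 = 81 + 442.6816 - 9 = 514.6816
disc = B^2-4AC = 5634.0757 - 5844.1807 = -210.1050
disc < 0

0 intersection points


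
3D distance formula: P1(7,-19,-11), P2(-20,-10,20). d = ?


dx=-27, dy=9, dz=31
d = sqrt(729+81+961) = sqrt(1771) = 42.0833

42.0833


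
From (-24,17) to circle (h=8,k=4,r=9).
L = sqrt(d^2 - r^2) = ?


d = sqrt((-24-8)^2 + (17-4)^2) = sqrt(1024+169) = 34.5398
L = sqrt(1193.0000 - 81) = sqrt(1112.0000) = 33.3467

33.3467


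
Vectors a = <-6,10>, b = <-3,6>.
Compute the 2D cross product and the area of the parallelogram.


cross = -6*6 - 10*(-3) = -36 + 30 = -6
Parallelogram area = |-6| = 6

cross = -6, parallelogram area = 6


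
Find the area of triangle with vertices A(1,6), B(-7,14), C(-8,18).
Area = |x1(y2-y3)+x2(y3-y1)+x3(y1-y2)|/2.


1*(14-18) = -4
-7*(18-6) = -84
-8*(6-14) = 64
sum = -24
Area = |-24|/2 = 12.0000

12.0000 sq units


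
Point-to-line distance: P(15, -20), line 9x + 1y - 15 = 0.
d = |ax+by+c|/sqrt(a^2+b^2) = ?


|9*15 + 1*(-20) - 15| = |100| = 100
sqrt(81 + 1) = sqrt(82) = 9.0554
d = 100/sqrt(82) = 11.0432

11.0432


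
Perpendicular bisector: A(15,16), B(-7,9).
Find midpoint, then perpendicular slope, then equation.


Midpoint = (4, 12.5)
Slope of AB = dy/dx = -7/(-22) = 0.3182
Perp slope = -dx/dy = -22/7 = -3.1429
b = My - (perp slope)*Mx = 12.5 + (-22*4)/(-7) = 12.5 + 12.5714 = 25.0714

y = -3.1429x + 25.0714


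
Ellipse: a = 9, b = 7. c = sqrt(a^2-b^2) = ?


c^2 = 9^2 - 7^2 = 81 - 49 = 32
c = sqrt(32) = 5.6569

c = 5.6569


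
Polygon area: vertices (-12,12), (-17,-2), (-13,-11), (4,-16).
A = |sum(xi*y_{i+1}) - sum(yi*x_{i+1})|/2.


sum(xi*y_{i+1}) = -12*(-2) - 17*(-11) - 13*(-16) + 4*12 = 467
sum(yi*x_{i+1}) = 12*(-17) - 2*(-13) - 11*4 - 16*(-12) = -30
Area = |467 + 30|/2 = 497/2 = 248.5000

248.5000 sq units


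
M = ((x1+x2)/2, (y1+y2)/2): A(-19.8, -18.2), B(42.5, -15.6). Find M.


Mx = (-19.8 + 42.5)/2 = 22.7/2 = 11.3500
My = (-18.2 - 15.6)/2 = -33.8/2 = -16.9000

(11.3500, -16.9000)


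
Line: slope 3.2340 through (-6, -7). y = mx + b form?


y + 7 = 3.2340(x + 6)
y = 3.2340x - 7 - 3.2340*(-6)
y = 3.2340x + 12.4040

y = 3.2340x + 12.4040


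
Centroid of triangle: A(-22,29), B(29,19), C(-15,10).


Gx = (-22+29- 15)/3 = -8/3 = -2.6667
Gy = (29+19+10)/3 = 58/3 = 19.3333

G = (-2.6667, 19.3333)


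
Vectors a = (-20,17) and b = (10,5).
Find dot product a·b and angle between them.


a·b = -20*10 + 17*5 = -200 + 85 = -115
|a| = sqrt(400+289) = 26.2488
|b| = sqrt(100+25) = 11.1803
cos(theta) = -115/(sqrt(689)*sqrt(125)) = -115/sqrt(86125) = -0.391862
theta = arccos(-115/sqrt(86125)) = 113.0704 degrees

a·b = -115, theta = 113.0704 deg


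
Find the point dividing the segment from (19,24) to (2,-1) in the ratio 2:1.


Px = (2*2 + 1*19)/3 = 23/3 = 7.6667
Py = (2*(-1) + 1*24)/3 = 22/3 = 7.3333

P = (7.6667, 7.3333)


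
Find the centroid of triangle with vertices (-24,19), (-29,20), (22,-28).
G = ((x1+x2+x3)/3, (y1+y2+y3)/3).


Gx = (-24- 29+22)/3 = -31/3 = -10.3333
Gy = (19+20- 28)/3 = 11/3 = 3.6667

G = (-10.3333, 3.6667)


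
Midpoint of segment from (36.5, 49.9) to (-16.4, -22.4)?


Mx = (36.5 - 16.4)/2 = 20.1/2 = 10.0500
My = (49.9 - 22.4)/2 = 27.5/2 = 13.7500

(10.0500, 13.7500)


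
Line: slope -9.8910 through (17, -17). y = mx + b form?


y + 17 = -9.8910(x - 17)
y = -9.8910x - 17 + 9.8910*17
y = -9.8910x + 151.1470

y = -9.8910x + 151.1470


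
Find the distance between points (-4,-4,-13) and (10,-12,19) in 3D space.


dx=14, dy=-8, dz=32
d = sqrt(196+64+1024) = sqrt(1284) = 35.8329

35.8329


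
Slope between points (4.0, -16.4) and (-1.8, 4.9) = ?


dy = 4.9 + 16.4 = 21.3
dx = -1.8 - 4.0 = -5.8
m = 21.3/(-5.8) = -3.6724

m = -3.6724


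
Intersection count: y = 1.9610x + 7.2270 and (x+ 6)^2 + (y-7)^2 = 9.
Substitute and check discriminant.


Substitute y = 1.9610x + 7.2270: (x+ 6)^2 + (1.9610x+7.2270-7)^2 = 9
Expand to Ax^2 + Bx + C = 0, where b-k = 0.227
A = 1+m^2 = 4.845521
B = 2(m(b-k) - h) = 2(1.9610*0.227 + 6) = 12.890294
C = h^2 + (b-k)^2 - r^2 = 36 + 0.051529 - 9 = 27.051529
disc = B^2-4AC = 166.1597 - 524.3150 = -358.1553
disc < 0

0 intersection points


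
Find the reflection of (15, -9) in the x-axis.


Reflection rule for x-axis: (x, -y)
(15, -9) -> (15, 9)

(15, 9)


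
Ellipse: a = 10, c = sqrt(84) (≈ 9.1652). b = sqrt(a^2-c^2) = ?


b^2 = 10^2 - (sqrt(84))^2 = 100 - 84 = 16
b = sqrt(16) = 4

b = 4


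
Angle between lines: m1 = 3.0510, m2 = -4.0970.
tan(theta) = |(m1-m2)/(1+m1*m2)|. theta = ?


m1-m2 = 7.148
1+m1*m2 = -11.499947
tan(theta) = |7.148/(-11.499947)| = 0.621568
theta = arctan(|7.148/(-11.499947)|) = 31.8638 degrees (acute angle)

31.8638 degrees


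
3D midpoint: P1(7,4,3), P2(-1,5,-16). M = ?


Mx = (7- 1)/2 = 3.0000
My = (4+5)/2 = 4.5000
Mz = (3- 16)/2 = -6.5000

M = (3.0000, 4.5000, -6.5000)


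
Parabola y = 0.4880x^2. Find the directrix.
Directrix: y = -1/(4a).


a = 0.4880
1/(4a) = 0.5123
directrix: y = -0.5123 = -0.5123

y = -0.5123


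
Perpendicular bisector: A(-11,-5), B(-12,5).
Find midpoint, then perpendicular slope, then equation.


Midpoint = (-11.5, 0)
Slope of AB = dy/dx = 10/(-1) = -10.0000
Perp slope = -dx/dy = 1/10 = 0.1000
b = My - (perp slope)*Mx = 0 + (-1*(-11.5))/10 = 0 + 1.1500 = 1.1500

y = 0.1000x + 1.1500


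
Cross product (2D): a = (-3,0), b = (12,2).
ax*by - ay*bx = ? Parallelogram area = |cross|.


cross = -3*2 - 0*12 = -6 - 0 = -6
Parallelogram area = |-6| = 6

cross = -6, parallelogram area = 6


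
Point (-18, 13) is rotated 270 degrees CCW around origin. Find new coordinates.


cos(270) = 0, sin(270) = -1
x' = -18*0 - 13*(-1) = 13
y' = -18*(-1) + 13*0 = 18

(13, 18)


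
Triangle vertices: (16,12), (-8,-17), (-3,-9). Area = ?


16*(-17+ 9) = -128
-8*(-9-12) = 168
-3*(12+ 17) = -87
sum = -47
Area = |-47|/2 = 23.5000

23.5000 sq units


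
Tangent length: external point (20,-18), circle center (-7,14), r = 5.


d = sqrt((20+ 7)^2 + (-18-14)^2) = sqrt(729+1024) = 41.8688
L = sqrt(1753.0000 - 25) = sqrt(1728.0000) = 41.5692

41.5692


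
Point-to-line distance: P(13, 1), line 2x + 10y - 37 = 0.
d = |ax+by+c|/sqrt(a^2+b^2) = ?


|2*13 + 10*1 - 37| = |-1| = 1
sqrt(4 + 100) = sqrt(104) = 10.1980
d = 1/sqrt(104) = 0.0981

0.0981


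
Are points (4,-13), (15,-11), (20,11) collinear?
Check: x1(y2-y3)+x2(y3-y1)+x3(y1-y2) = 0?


4*(-11-11) + 15*(11+ 13) + 20*(-13+ 11)
= -88 + 360 - 40 = 232

No, not collinear (determinant = 232)


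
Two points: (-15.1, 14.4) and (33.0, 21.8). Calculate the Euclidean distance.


dx = 33.0 + 15.1 = 48.1
dy = 21.8 - 14.4 = 7.4
d = sqrt(2313.61 + 54.76) = sqrt(2368.37) = 48.6659

48.6659


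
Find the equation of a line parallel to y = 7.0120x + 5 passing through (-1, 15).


Parallel lines have equal slopes.
m2 = 7.0120
b2 = 15 - 7.0120*(-1) = 22.0120

y = 7.0120x + 22.0120


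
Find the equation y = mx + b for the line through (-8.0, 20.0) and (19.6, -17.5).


m = (-37.5)/(27.6) = -1.3587
b = y1 - m*x1 = 20.0 - (-37.5*(-8.0))/(27.6) = 20.0 - 10.8696 = 9.1304

y = -1.3587x + 9.1304


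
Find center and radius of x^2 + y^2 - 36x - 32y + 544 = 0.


h = -D/2 = 36/2 = 18
k = -E/2 = 32/2 = 16
r^2 = h^2 + k^2 - F = 324 + 256 - 544 = 36
r = 6

Center (18, 16), radius = 6


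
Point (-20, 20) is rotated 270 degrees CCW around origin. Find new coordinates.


cos(270) = 0, sin(270) = -1
x' = -20*0 - 20*(-1) = 20
y' = -20*(-1) + 20*0 = 20

(20, 20)


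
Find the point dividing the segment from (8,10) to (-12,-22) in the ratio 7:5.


Px = (7*(-12) + 5*8)/12 = -44/12 = -3.6667
Py = (7*(-22) + 5*10)/12 = -104/12 = -8.6667

P = (-3.6667, -8.6667)


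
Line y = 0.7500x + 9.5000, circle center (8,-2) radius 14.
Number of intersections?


Substitute y = 0.7500x + 9.5000: (x-8)^2 + (0.7500x+9.5000+ 2)^2 = 196
Expand to Ax^2 + Bx + C = 0, where b-k = 11.5
A = 1+m^2 = 1.5625
B = 2(m(b-k) - h) = 2(0.7500*11.5 - 8) = 1.25
C = h^2 + (b-k)^2 - r^2 = 64 + 132.25 - 196 = 0.25
disc = B^2-4AC = 1.5625 - 1.5625 = 0
disc = 0

1 intersection point (tangent)


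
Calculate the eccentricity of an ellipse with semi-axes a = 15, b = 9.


c = sqrt(225-81) = sqrt(144) = 12.0000
e = c/a = 12/15 = 0.8000

e = 0.8000


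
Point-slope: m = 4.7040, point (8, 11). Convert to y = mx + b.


y - 11 = 4.7040(x - 8)
y = 4.7040x + 11 - 4.7040*8
y = 4.7040x - 26.6320

y = 4.7040x - 26.6320


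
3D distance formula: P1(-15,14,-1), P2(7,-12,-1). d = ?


dx=22, dy=-26, dz=0
d = sqrt(484+676+0) = sqrt(1160) = 34.0588

34.0588


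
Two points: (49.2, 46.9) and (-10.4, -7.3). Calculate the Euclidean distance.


dx = -10.4 - 49.2 = -59.6
dy = -7.3 - 46.9 = -54.2
d = sqrt(3552.16 + 2937.64) = sqrt(6489.8) = 80.5593

80.5593


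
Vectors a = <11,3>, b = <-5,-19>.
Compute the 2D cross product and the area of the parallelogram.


cross = 11*(-19) - 3*(-5) = -209 + 15 = -194
Parallelogram area = |-194| = 194

cross = -194, parallelogram area = 194


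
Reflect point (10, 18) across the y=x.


Reflection rule for y=x: (y, x)
(10, 18) -> (18, 10)

(18, 10)


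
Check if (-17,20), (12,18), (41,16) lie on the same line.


-17*(18-16) + 12*(16-20) + 41*(20-18)
= -34 - 48 + 82 = 0

Yes, collinear (determinant = 0)


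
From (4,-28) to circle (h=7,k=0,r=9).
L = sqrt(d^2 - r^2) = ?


d = sqrt((4-7)^2 + (-28-0)^2) = sqrt(9+784) = 28.1603
L = sqrt(793.0000 - 81) = sqrt(712.0000) = 26.6833

26.6833


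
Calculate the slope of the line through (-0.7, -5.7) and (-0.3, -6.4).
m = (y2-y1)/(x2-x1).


dy = -6.4 + 5.7 = -0.7
dx = -0.3 + 0.7 = 0.4
m = -0.7/0.4 = -1.7500

m = -1.7500


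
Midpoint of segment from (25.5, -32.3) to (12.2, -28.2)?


Mx = (25.5 + 12.2)/2 = 37.7/2 = 18.8500
My = (-32.3 - 28.2)/2 = -60.5/2 = -30.2500

(18.8500, -30.2500)


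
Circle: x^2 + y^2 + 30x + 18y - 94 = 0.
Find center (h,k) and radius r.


h = -D/2 = -30/2 = -15
k = -E/2 = -18/2 = -9
r^2 = h^2 + k^2 - F = 225 + 81 + 94 = 400
r = 20

Center (-15, -9), radius = 20


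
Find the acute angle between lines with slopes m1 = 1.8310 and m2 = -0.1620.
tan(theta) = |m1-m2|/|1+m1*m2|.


m1-m2 = 1.993
1+m1*m2 = 0.703378
tan(theta) = |1.993/0.703378| = 2.833469
theta = arctan(|1.993/0.703378|) = 70.5608 degrees (acute angle)

70.5608 degrees


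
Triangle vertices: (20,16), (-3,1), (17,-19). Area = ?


20*(1+ 19) = 400
-3*(-19-16) = 105
17*(16-1) = 255
sum = 760
Area = |760|/2 = 380.0000

380.0000 sq units


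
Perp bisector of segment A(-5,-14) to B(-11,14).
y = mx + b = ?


Midpoint = (-8, 0)
Slope of AB = dy/dx = 28/(-6) = -4.6667
Perp slope = -dx/dy = 6/28 = 0.2143
b = My - (perp slope)*Mx = 0 + (-6*(-8))/28 = 0 + 1.7143 = 1.7143

y = 0.2143x + 1.7143


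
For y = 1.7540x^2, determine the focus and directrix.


a = 1.7540
1/(4a) = 0.1425
Focus = (0, 0.1425)
Directrix: y = -0.1425

Focus = (0, 0.1425), Directrix: y = -0.1425


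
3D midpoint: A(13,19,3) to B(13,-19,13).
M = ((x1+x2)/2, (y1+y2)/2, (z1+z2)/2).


Mx = (13+13)/2 = 13.0000
My = (19- 19)/2 = 0
Mz = (3+13)/2 = 8.0000

M = (13.0000, 0, 8.0000)


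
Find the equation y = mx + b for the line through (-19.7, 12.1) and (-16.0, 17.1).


m = (5)/(3.7) = 1.3514
b = y1 - m*x1 = 12.1 - (5*(-19.7))/(3.7) = 12.1 + 26.6216 = 38.7216

y = 1.3514x + 38.7216


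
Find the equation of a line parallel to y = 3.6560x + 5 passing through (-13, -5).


Parallel lines have equal slopes.
m2 = 3.6560
b2 = -5 - 3.6560*(-13) = 42.5280

y = 3.6560x + 42.5280


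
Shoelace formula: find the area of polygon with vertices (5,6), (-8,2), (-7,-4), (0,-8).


sum(xi*y_{i+1}) = 5*2 - 8*(-4) - 7*(-8) + 0*6 = 98
sum(yi*x_{i+1}) = 6*(-8) + 2*(-7) - 4*0 - 8*5 = -102
Area = |98 + 102|/2 = 200/2 = 100.0000

100.0000 sq units


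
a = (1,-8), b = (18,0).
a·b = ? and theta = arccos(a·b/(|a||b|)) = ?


a·b = 1*18 - 8*0 = 18 + 0 = 18
|a| = sqrt(1+64) = 8.0623
|b| = sqrt(324+0) = 18.0000
cos(theta) = 18/(sqrt(65)*sqrt(324)) = 18/sqrt(21060) = 0.124035
theta = arccos(18/sqrt(21060)) = 82.8750 degrees

a·b = 18, theta = 82.8750 deg


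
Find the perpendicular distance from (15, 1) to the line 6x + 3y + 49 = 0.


|6*15 + 3*1 + 49| = |142| = 142
sqrt(36 + 9) = sqrt(45) = 6.7082
d = 142/sqrt(45) = 21.1681

21.1681


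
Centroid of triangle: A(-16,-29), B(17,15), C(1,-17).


Gx = (-16+17+1)/3 = 2/3 = 0.6667
Gy = (-29+15- 17)/3 = -31/3 = -10.3333

G = (0.6667, -10.3333)


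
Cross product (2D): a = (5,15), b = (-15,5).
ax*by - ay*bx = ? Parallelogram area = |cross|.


cross = 5*5 - 15*(-15) = 25 + 225 = 250
Parallelogram area = |250| = 250

cross = 250, parallelogram area = 250


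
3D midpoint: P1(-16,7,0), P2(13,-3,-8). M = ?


Mx = (-16+13)/2 = -1.5000
My = (7- 3)/2 = 2.0000
Mz = (0- 8)/2 = -4.0000

M = (-1.5000, 2.0000, -4.0000)


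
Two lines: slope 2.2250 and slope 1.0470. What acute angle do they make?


m1-m2 = 1.178
1+m1*m2 = 3.329575
tan(theta) = |1.178/3.329575| = 0.353799
theta = arctan(|1.178/3.329575|) = 19.4837 degrees (acute angle)

19.4837 degrees


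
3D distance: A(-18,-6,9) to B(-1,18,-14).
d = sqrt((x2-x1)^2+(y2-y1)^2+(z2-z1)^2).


dx=17, dy=24, dz=-23
d = sqrt(289+576+529) = sqrt(1394) = 37.3363

37.3363


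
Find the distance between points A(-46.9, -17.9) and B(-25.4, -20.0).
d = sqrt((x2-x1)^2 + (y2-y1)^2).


dx = -25.4 + 46.9 = 21.5
dy = -20.0 + 17.9 = -2.1
d = sqrt(462.25 + 4.41) = sqrt(466.66) = 21.6023

21.6023


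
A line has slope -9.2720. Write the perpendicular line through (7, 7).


Perpendicular slope = -1/m1 = -1/(-9.2720) = 0.1079
b2 = y0 - m2*x0 = 7 + 7/(-9.2720) = 7 - 0.7550 = 6.2450

y = 0.1079x + 6.2450


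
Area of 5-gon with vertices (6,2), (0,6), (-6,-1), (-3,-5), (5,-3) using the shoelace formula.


sum(xi*y_{i+1}) = 6*6 + 0*(-1) - 6*(-5) - 3*(-3) + 5*2 = 85
sum(yi*x_{i+1}) = 2*0 + 6*(-6) - 1*(-3) - 5*5 - 3*6 = -76
Area = |85 + 76|/2 = 161/2 = 80.5000

80.5000 sq units


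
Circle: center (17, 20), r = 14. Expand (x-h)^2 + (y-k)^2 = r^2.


(x-17)^2 + (y-20)^2 = 14^2
D = -2h = -34, E = -2k = -40
F = h^2+k^2-r^2 = 289+400-196 = 493

x^2 + y^2 - 34x - 40y + 493 = 0


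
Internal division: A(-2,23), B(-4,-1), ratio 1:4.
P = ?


Px = (1*(-4) + 4*(-2))/5 = -12/5 = -2.4000
Py = (1*(-1) + 4*23)/5 = 91/5 = 18.2000

P = (-2.4000, 18.2000)


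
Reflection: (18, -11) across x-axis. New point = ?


Reflection rule for x-axis: (x, -y)
(18, -11) -> (18, 11)

(18, 11)


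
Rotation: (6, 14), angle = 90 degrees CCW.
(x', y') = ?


cos(90) = 0, sin(90) = 1
x' = 6*0 - 14*1 = -14
y' = 6*1 + 14*0 = 6

(-14, 6)


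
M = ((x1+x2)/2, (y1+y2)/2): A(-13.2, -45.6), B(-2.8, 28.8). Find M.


Mx = (-13.2 - 2.8)/2 = -16.0/2 = -8.0000
My = (-45.6 + 28.8)/2 = -16.8/2 = -8.4000

(-8.0000, -8.4000)


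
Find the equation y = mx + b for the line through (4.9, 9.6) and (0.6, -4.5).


m = (-14.1)/(-4.3) = 3.2791
b = y1 - m*x1 = 9.6 - (-14.1*4.9)/(-4.3) = 9.6 - 16.0674 = -6.4674

y = 3.2791x - 6.4674


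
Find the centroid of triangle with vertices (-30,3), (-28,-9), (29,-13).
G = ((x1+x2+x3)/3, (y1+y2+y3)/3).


Gx = (-30- 28+29)/3 = -29/3 = -9.6667
Gy = (3- 9- 13)/3 = -19/3 = -6.3333

G = (-9.6667, -6.3333)


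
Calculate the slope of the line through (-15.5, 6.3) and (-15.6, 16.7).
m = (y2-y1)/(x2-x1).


dy = 16.7 - 6.3 = 10.4
dx = -15.6 + 15.5 = -0.1
m = 10.4/(-0.1) = -104.0000

m = -104.0000


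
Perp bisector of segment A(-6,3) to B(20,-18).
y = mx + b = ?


Midpoint = (7, -7.5)
Slope of AB = dy/dx = -21/26 = -0.8077
Perp slope = -dx/dy = 26/21 = 1.2381
b = My - (perp slope)*Mx = -7.5 + (26*7)/(-21) = -7.5 - 8.6667 = -16.1667

y = 1.2381x - 16.1667


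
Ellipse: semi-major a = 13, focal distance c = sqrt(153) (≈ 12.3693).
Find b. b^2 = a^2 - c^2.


b^2 = 13^2 - (sqrt(153))^2 = 169 - 153 = 16
b = sqrt(16) = 4

b = 4


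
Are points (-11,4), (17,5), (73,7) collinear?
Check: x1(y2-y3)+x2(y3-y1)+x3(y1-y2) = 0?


-11*(5-7) + 17*(7-4) + 73*(4-5)
= 22 + 51 - 73 = 0

Yes, collinear (determinant = 0)


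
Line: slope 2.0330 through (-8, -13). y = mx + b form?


y + 13 = 2.0330(x + 8)
y = 2.0330x - 13 - 2.0330*(-8)
y = 2.0330x + 3.2640

y = 2.0330x + 3.2640


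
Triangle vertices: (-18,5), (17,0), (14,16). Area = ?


-18*(0-16) = 288
17*(16-5) = 187
14*(5-0) = 70
sum = 545
Area = |545|/2 = 272.5000

272.5000 sq units


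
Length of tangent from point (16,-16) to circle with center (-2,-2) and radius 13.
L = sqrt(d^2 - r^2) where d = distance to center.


d = sqrt((16+ 2)^2 + (-16+ 2)^2) = sqrt(324+196) = 22.8035
L = sqrt(520.0000 - 169) = sqrt(351.0000) = 18.7350

18.7350


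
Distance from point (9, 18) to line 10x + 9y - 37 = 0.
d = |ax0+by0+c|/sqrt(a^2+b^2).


|10*9 + 9*18 - 37| = |215| = 215
sqrt(100 + 81) = sqrt(181) = 13.4536
d = 215/sqrt(181) = 15.9808

15.9808


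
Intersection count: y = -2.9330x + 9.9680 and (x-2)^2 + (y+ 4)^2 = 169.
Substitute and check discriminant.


Substitute y = -2.9330x + 9.9680: (x-2)^2 + (-2.9330x+9.9680+ 4)^2 = 169
Expand to Ax^2 + Bx + C = 0, where b-k = 13.968
A = 1+m^2 = 9.602489
B = 2(m(b-k) - h) = 2(-2.9330*13.968 - 2) = -85.936288
C = h^2 + (b-k)^2 - r^2 = 4 + 195.105024 - 169 = 30.105024
disc = B^2-4AC = 7385.0456 - 1156.3326 = 6228.7130
disc > 0

2 intersection points


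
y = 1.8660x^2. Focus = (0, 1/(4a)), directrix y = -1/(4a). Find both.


a = 1.8660
1/(4a) = 0.1340
Focus = (0, 0.1340)
Directrix: y = -0.1340

Focus = (0, 0.1340), Directrix: y = -0.1340


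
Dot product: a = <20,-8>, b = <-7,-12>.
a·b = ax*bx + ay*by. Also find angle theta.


a·b = 20*(-7) - 8*(-12) = -140 + 96 = -44
|a| = sqrt(400+64) = 21.5407
|b| = sqrt(49+144) = 13.8924
cos(theta) = -44/(sqrt(464)*sqrt(193)) = -44/sqrt(89552) = -0.147033
theta = arccos(-44/sqrt(89552)) = 98.4550 degrees

a·b = -44, theta = 98.4550 deg


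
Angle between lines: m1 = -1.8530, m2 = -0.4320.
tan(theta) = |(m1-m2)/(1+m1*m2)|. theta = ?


m1-m2 = -1.421
1+m1*m2 = 1.800496
tan(theta) = |-1.421/1.800496| = 0.789227
theta = arctan(|-1.421/1.800496|) = 38.2815 degrees (acute angle)

38.2815 degrees


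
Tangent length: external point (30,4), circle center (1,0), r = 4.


d = sqrt((30-1)^2 + (4-0)^2) = sqrt(841+16) = 29.2746
L = sqrt(857.0000 - 16) = sqrt(841.0000) = 29.0000

29.0000


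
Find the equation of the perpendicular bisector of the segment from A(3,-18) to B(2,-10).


Midpoint = (2.5, -14)
Slope of AB = dy/dx = 8/(-1) = -8.0000
Perp slope = -dx/dy = 1/8 = 0.1250
b = My - (perp slope)*Mx = -14 + (-1*2.5)/8 = -14 - 0.3125 = -14.3125

y = 0.1250x - 14.3125


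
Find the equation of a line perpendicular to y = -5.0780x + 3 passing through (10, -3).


Perpendicular slope = -1/m1 = -1/(-5.0780) = 0.1969
b2 = y0 - m2*x0 = -3 + 10/(-5.0780) = -3 - 1.9693 = -4.9693

y = 0.1969x - 4.9693


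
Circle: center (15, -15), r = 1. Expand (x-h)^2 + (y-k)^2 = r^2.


(x-15)^2 + (y+ 15)^2 = 1^2
D = -2h = -30, E = -2k = 30
F = h^2+k^2-r^2 = 225+225-1 = 449

x^2 + y^2 - 30x + 30y + 449 = 0


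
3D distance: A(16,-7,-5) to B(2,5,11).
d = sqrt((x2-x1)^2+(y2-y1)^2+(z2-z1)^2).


dx=-14, dy=12, dz=16
d = sqrt(196+144+256) = sqrt(596) = 24.4131

24.4131


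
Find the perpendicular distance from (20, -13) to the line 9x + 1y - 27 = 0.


|9*20 + 1*(-13) - 27| = |140| = 140
sqrt(81 + 1) = sqrt(82) = 9.0554
d = 140/sqrt(82) = 15.4604

15.4604


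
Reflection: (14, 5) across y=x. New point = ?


Reflection rule for y=x: (y, x)
(14, 5) -> (5, 14)

(5, 14)


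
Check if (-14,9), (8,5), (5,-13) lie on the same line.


-14*(5+ 13) + 8*(-13-9) + 5*(9-5)
= -252 - 176 + 20 = -408

No, not collinear (determinant = -408)


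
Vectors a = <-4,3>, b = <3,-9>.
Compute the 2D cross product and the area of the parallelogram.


cross = -4*(-9) - 3*3 = 36 - 9 = 27
Parallelogram area = |27| = 27

cross = 27, parallelogram area = 27


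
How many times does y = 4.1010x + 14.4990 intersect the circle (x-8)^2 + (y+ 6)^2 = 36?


Substitute y = 4.1010x + 14.4990: (x-8)^2 + (4.1010x+14.4990+ 6)^2 = 36
Expand to Ax^2 + Bx + C = 0, where b-k = 20.499
A = 1+m^2 = 17.818201
B = 2(m(b-k) - h) = 2(4.1010*20.499 - 8) = 152.132798
C = h^2 + (b-k)^2 - r^2 = 64 + 420.209001 - 36 = 448.209001
disc = B^2-4AC = 23144.3882 - 31945.1123 = -8800.7241
disc < 0

0 intersection points


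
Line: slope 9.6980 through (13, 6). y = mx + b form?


y - 6 = 9.6980(x - 13)
y = 9.6980x + 6 - 9.6980*13
y = 9.6980x - 120.0740

y = 9.6980x - 120.0740


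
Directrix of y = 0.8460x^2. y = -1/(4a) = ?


a = 0.8460
1/(4a) = 0.2955
directrix: y = -0.2955 = -0.2955

y = -0.2955


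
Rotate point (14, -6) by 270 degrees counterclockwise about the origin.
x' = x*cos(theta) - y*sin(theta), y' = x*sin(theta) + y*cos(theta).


cos(270) = 0, sin(270) = -1
x' = 14*0 + 6*(-1) = -6
y' = 14*(-1) - 6*0 = -14

(-6, -14)


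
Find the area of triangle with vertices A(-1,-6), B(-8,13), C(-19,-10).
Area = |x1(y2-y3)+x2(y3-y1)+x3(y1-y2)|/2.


-1*(13+ 10) = -23
-8*(-10+ 6) = 32
-19*(-6-13) = 361
sum = 370
Area = |370|/2 = 185.0000

185.0000 sq units


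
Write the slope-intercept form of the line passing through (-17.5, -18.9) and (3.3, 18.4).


m = (37.3)/(20.8) = 1.7933
b = y1 - m*x1 = -18.9 - (37.3*(-17.5))/(20.8) = -18.9 + 31.3822 = 12.4822

y = 1.7933x + 12.4822


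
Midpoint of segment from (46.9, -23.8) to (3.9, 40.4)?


Mx = (46.9 + 3.9)/2 = 50.8/2 = 25.4000
My = (-23.8 + 40.4)/2 = 16.6/2 = 8.3000

(25.4000, 8.3000)


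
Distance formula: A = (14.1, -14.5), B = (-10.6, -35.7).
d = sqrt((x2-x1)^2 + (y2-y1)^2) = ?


dx = -10.6 - 14.1 = -24.7
dy = -35.7 + 14.5 = -21.2
d = sqrt(610.09 + 449.44) = sqrt(1059.53) = 32.5504

32.5504


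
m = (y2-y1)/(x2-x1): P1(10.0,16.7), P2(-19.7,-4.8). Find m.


dy = -4.8 - 16.7 = -21.5
dx = -19.7 - 10.0 = -29.7
m = -21.5/(-29.7) = 0.7239

m = 0.7239


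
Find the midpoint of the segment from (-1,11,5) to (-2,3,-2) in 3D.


Mx = (-1- 2)/2 = -1.5000
My = (11+3)/2 = 7.0000
Mz = (5- 2)/2 = 1.5000

M = (-1.5000, 7.0000, 1.5000)


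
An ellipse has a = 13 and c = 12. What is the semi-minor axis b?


b^2 = 13^2 - (12)^2 = 169 - 144 = 25
b = sqrt(25) = 5

b = 5


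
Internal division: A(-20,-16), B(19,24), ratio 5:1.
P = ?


Px = (5*19 + 1*(-20))/6 = 75/6 = 12.5000
Py = (5*24 + 1*(-16))/6 = 104/6 = 17.3333

P = (12.5000, 17.3333)


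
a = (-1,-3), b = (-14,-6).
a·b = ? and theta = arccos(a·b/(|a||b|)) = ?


a·b = -1*(-14) - 3*(-6) = 14 + 18 = 32
|a| = sqrt(1+9) = 3.1623
|b| = sqrt(196+36) = 15.2315
cos(theta) = 32/(sqrt(10)*sqrt(232)) = 32/sqrt(2320) = 0.664364
theta = arccos(32/sqrt(2320)) = 48.3665 degrees

a·b = 32, theta = 48.3665 deg


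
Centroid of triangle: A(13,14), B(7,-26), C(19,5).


Gx = (13+7+19)/3 = 39/3 = 13.0000
Gy = (14- 26+5)/3 = -7/3 = -2.3333

G = (13.0000, -2.3333)


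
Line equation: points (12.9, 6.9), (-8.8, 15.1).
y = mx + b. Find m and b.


m = (8.2)/(-21.7) = -0.3779
b = y1 - m*x1 = 6.9 - (8.2*12.9)/(-21.7) = 6.9 + 4.8747 = 11.7747

y = -0.3779x + 11.7747


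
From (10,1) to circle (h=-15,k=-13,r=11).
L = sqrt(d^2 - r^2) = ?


d = sqrt((10+ 15)^2 + (1+ 13)^2) = sqrt(625+196) = 28.6531
L = sqrt(821.0000 - 121) = sqrt(700.0000) = 26.4575

26.4575


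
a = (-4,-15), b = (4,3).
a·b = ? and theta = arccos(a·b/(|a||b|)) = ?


a·b = -4*4 - 15*3 = -16 - 45 = -61
|a| = sqrt(16+225) = 15.5242
|b| = sqrt(16+9) = 5.0000
cos(theta) = -61/(sqrt(241)*sqrt(25)) = -61/sqrt(6025) = -0.785871
theta = arccos(-61/sqrt(6025)) = 141.8013 degrees

a·b = -61, theta = 141.8013 deg


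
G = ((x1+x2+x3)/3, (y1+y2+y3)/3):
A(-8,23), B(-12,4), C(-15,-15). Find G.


Gx = (-8- 12- 15)/3 = -35/3 = -11.6667
Gy = (23+4- 15)/3 = 12/3 = 4.0000

G = (-11.6667, 4.0000)


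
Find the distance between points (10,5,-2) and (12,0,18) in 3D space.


dx=2, dy=-5, dz=20
d = sqrt(4+25+400) = sqrt(429) = 20.7123

20.7123


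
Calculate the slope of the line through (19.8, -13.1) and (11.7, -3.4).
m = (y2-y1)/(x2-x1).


dy = -3.4 + 13.1 = 9.7
dx = 11.7 - 19.8 = -8.1
m = 9.7/(-8.1) = -1.1975

m = -1.1975


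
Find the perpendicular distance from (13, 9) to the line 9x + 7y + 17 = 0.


|9*13 + 7*9 + 17| = |197| = 197
sqrt(81 + 49) = sqrt(130) = 11.4018
d = 197/sqrt(130) = 17.2780

17.2780


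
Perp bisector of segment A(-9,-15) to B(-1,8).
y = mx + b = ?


Midpoint = (-5, -3.5)
Slope of AB = dy/dx = 23/8 = 2.8750
Perp slope = -dx/dy = -8/23 = -0.3478
b = My - (perp slope)*Mx = -3.5 + (8*(-5))/23 = -3.5 - 1.7391 = -5.2391

y = -0.3478x - 5.2391


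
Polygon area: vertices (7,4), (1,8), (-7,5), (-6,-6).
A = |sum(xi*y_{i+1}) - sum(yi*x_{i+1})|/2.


sum(xi*y_{i+1}) = 7*8 + 1*5 - 7*(-6) - 6*4 = 79
sum(yi*x_{i+1}) = 4*1 + 8*(-7) + 5*(-6) - 6*7 = -124
Area = |79 + 124|/2 = 203/2 = 101.5000

101.5000 sq units


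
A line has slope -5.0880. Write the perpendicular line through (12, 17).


Perpendicular slope = -1/m1 = -1/(-5.0880) = 0.1965
b2 = y0 - m2*x0 = 17 + 12/(-5.0880) = 17 - 2.3585 = 14.6415

y = 0.1965x + 14.6415


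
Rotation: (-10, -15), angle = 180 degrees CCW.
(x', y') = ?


cos(180) = -1, sin(180) = 0
x' = -10*(-1) + 15*0 = 10
y' = -10*0 - 15*(-1) = 15

(10, 15)


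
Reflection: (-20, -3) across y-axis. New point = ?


Reflection rule for y-axis: (-x, y)
(-20, -3) -> (20, -3)

(20, -3)


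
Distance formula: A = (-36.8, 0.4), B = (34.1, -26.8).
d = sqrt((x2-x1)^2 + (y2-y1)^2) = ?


dx = 34.1 + 36.8 = 70.9
dy = -26.8 - 0.4 = -27.2
d = sqrt(5026.81 + 739.84) = sqrt(5766.65) = 75.9385

75.9385


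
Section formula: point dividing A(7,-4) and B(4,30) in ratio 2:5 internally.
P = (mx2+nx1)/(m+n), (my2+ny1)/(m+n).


Px = (2*4 + 5*7)/7 = 43/7 = 6.1429
Py = (2*30 + 5*(-4))/7 = 40/7 = 5.7143

P = (6.1429, 5.7143)


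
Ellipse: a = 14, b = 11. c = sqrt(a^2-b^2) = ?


c^2 = 14^2 - 11^2 = 196 - 121 = 75
c = sqrt(75) = 8.6603

c = 8.6603


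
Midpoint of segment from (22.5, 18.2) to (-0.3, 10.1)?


Mx = (22.5 - 0.3)/2 = 22.2/2 = 11.1000
My = (18.2 + 10.1)/2 = 28.3/2 = 14.1500

(11.1000, 14.1500)


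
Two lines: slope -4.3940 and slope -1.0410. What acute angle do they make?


m1-m2 = -3.353
1+m1*m2 = 5.574154
tan(theta) = |-3.353/5.574154| = 0.601526
theta = arctan(|-3.353/5.574154|) = 31.0280 degrees (acute angle)

31.0280 degrees


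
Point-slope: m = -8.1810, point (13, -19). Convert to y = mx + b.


y + 19 = -8.1810(x - 13)
y = -8.1810x - 19 + 8.1810*13
y = -8.1810x + 87.3530

y = -8.1810x + 87.3530


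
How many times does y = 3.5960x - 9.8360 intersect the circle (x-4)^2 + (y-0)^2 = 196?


Substitute y = 3.5960x - 9.8360: (x-4)^2 + (3.5960x- 9.8360-0)^2 = 196
Expand to Ax^2 + Bx + C = 0, where b-k = -9.836
A = 1+m^2 = 13.931216
B = 2(m(b-k) - h) = 2(3.5960*(-9.836) - 4) = -78.740512
C = h^2 + (b-k)^2 - r^2 = 16 + 96.746896 - 196 = -83.253104
disc = B^2-4AC = 6200.0682 + 4639.2679 = 10839.3361
disc > 0

2 intersection points


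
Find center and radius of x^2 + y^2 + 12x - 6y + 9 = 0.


h = -D/2 = -12/2 = -6
k = -E/2 = 6/2 = 3
r^2 = h^2 + k^2 - F = 36 + 9 - 9 = 36
r = 6

Center (-6, 3), radius = 6


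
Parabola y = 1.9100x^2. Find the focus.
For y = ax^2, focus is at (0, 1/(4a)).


a = 1.9100
4a = 7.6400
focus = (0, 1/7.6400) = (0, 0.1309)

Focus = (0, 0.1309)


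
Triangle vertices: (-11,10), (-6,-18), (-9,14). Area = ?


-11*(-18-14) = 352
-6*(14-10) = -24
-9*(10+ 18) = -252
sum = 76
Area = |76|/2 = 38.0000

38.0000 sq units


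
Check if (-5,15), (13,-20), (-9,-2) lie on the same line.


-5*(-20+ 2) + 13*(-2-15) - 9*(15+ 20)
= 90 - 221 - 315 = -446

No, not collinear (determinant = -446)


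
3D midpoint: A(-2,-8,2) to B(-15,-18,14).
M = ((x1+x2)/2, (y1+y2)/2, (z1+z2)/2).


Mx = (-2- 15)/2 = -8.5000
My = (-8- 18)/2 = -13.0000
Mz = (2+14)/2 = 8.0000

M = (-8.5000, -13.0000, 8.0000)


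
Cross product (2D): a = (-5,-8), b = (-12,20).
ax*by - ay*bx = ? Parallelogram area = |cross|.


cross = -5*20 + 8*(-12) = -100 - 96 = -196
Parallelogram area = |-196| = 196

cross = -196, parallelogram area = 196


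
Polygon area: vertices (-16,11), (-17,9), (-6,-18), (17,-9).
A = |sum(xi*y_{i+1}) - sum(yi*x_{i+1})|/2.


sum(xi*y_{i+1}) = -16*9 - 17*(-18) - 6*(-9) + 17*11 = 403
sum(yi*x_{i+1}) = 11*(-17) + 9*(-6) - 18*17 - 9*(-16) = -403
Area = |403 + 403|/2 = 806/2 = 403.0000

403.0000 sq units


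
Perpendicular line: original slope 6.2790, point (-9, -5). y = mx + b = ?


Perpendicular slope = -1/m1 = -1/6.2790 = -0.1593
b2 = y0 - m2*x0 = -5 - 9/6.2790 = -5 - 1.4333 = -6.4333

y = -0.1593x - 6.4333


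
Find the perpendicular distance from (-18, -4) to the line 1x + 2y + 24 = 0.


|1*(-18) + 2*(-4) + 24| = |-2| = 2
sqrt(1 + 4) = sqrt(5) = 2.2361
d = 2/sqrt(5) = 0.8944

0.8944


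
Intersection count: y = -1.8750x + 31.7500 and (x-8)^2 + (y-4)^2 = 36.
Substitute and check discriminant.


Substitute y = -1.8750x + 31.7500: (x-8)^2 + (-1.8750x+31.7500-4)^2 = 36
Expand to Ax^2 + Bx + C = 0, where b-k = 27.75
A = 1+m^2 = 4.515625
B = 2(m(b-k) - h) = 2(-1.8750*27.75 - 8) = -120.0625
C = h^2 + (b-k)^2 - r^2 = 64 + 770.0625 - 36 = 798.0625
disc = B^2-4AC = 14415.0039 - 14415.0039 = 0
disc = 0

1 intersection point (tangent)


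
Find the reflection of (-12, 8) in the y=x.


Reflection rule for y=x: (y, x)
(-12, 8) -> (8, -12)

(8, -12)


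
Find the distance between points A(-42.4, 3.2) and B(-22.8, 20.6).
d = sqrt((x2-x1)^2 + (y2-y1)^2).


dx = -22.8 + 42.4 = 19.6
dy = 20.6 - 3.2 = 17.4
d = sqrt(384.16 + 302.76) = sqrt(686.92) = 26.2092

26.2092


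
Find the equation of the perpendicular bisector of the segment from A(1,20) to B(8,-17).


Midpoint = (4.5, 1.5)
Slope of AB = dy/dx = -37/7 = -5.2857
Perp slope = -dx/dy = 7/37 = 0.1892
b = My - (perp slope)*Mx = 1.5 + (7*4.5)/(-37) = 1.5 - 0.8514 = 0.6486

y = 0.1892x + 0.6486


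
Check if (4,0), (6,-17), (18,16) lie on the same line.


4*(-17-16) + 6*(16-0) + 18*(0+ 17)
= -132 + 96 + 306 = 270

No, not collinear (determinant = 270)


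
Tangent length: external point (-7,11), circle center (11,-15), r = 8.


d = sqrt((-7-11)^2 + (11+ 15)^2) = sqrt(324+676) = 31.6228
L = sqrt(1000.0000 - 64) = sqrt(936.0000) = 30.5941

30.5941


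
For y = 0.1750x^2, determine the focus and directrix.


a = 0.1750
1/(4a) = 1.4286
Focus = (0, 1.4286)
Directrix: y = -1.4286

Focus = (0, 1.4286), Directrix: y = -1.4286


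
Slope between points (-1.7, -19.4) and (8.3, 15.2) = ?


dy = 15.2 + 19.4 = 34.6
dx = 8.3 + 1.7 = 10.0
m = 34.6/10.0 = 3.4600

m = 3.4600


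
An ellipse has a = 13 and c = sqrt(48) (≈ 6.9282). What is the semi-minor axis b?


b^2 = 13^2 - (sqrt(48))^2 = 169 - 48 = 121
b = sqrt(121) = 11

b = 11


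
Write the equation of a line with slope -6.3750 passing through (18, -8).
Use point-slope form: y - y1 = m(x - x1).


y + 8 = -6.3750(x - 18)
y = -6.3750x - 8 + 6.3750*18
y = -6.3750x + 106.7500

y = -6.3750x + 106.7500


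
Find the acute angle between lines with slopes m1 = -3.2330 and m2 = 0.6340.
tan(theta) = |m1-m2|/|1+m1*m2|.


m1-m2 = -3.867
1+m1*m2 = -1.049722
tan(theta) = |-3.867/(-1.049722)| = 3.683832
theta = arctan(|-3.867/(-1.049722)|) = 74.8127 degrees (acute angle)

74.8127 degrees


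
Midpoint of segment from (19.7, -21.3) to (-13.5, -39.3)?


Mx = (19.7 - 13.5)/2 = 6.2/2 = 3.1000
My = (-21.3 - 39.3)/2 = -60.6/2 = -30.3000

(3.1000, -30.3000)


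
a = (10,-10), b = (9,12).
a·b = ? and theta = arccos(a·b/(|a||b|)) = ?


a·b = 10*9 - 10*12 = 90 - 120 = -30
|a| = sqrt(100+100) = 14.1421
|b| = sqrt(81+144) = 15.0000
cos(theta) = -30/(sqrt(200)*sqrt(225)) = -30/sqrt(45000) = -0.141421
theta = arccos(-30/sqrt(45000)) = 98.1301 degrees

a·b = -30, theta = 98.1301 deg


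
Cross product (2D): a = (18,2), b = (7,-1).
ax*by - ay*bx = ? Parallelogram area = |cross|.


cross = 18*(-1) - 2*7 = -18 - 14 = -32
Parallelogram area = |-32| = 32

cross = -32, parallelogram area = 32


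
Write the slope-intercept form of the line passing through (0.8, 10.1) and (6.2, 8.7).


m = (-1.4)/(5.4) = -0.2593
b = y1 - m*x1 = 10.1 - (-1.4*0.8)/(5.4) = 10.1 + 0.2074 = 10.3074

y = -0.2593x + 10.3074


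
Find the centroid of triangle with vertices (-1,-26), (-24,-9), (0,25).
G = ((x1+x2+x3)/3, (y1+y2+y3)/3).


Gx = (-1- 24+0)/3 = -25/3 = -8.3333
Gy = (-26- 9+25)/3 = -10/3 = -3.3333

G = (-8.3333, -3.3333)


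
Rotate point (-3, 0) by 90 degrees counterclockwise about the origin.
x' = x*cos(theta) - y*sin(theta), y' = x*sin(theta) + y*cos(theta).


cos(90) = 0, sin(90) = 1
x' = -3*0 - 0*1 = 0
y' = -3*1 + 0*0 = -3

(0, -3)


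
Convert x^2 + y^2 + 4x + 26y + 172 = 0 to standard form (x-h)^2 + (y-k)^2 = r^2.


h = -D/2 = -4/2 = -2
k = -E/2 = -26/2 = -13
r^2 = h^2 + k^2 - F = 4 + 169 - 172 = 1
r = 1

Center (-2, -13), radius = 1


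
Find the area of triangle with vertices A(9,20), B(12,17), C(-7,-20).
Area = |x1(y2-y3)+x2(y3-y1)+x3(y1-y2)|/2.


9*(17+ 20) = 333
12*(-20-20) = -480
-7*(20-17) = -21
sum = -168
Area = |-168|/2 = 84.0000

84.0000 sq units


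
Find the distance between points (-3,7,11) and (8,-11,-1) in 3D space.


dx=11, dy=-18, dz=-12
d = sqrt(121+324+144) = sqrt(589) = 24.2693

24.2693


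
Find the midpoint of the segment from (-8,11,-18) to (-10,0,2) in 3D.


Mx = (-8- 10)/2 = -9.0000
My = (11+0)/2 = 5.5000
Mz = (-18+2)/2 = -8.0000

M = (-9.0000, 5.5000, -8.0000)


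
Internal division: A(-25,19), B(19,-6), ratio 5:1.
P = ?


Px = (5*19 + 1*(-25))/6 = 70/6 = 11.6667
Py = (5*(-6) + 1*19)/6 = -11/6 = -1.8333

P = (11.6667, -1.8333)
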